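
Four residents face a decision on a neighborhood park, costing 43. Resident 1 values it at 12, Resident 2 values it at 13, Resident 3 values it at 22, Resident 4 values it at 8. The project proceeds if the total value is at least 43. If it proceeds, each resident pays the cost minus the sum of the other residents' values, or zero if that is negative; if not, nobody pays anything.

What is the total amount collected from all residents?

Total value 55 ≥ cost 43, so it is built.
Resident 1: others sum to 43; max(0, 43 - 43) = 0.
Resident 2: others sum to 42; max(0, 43 - 42) = 1.
Resident 3: others sum to 33; max(0, 43 - 33) = 10.
Resident 4: others sum to 47; max(0, 43 - 47) = 0.
Total collected = 0 + 1 + 10 + 0 = 11.

11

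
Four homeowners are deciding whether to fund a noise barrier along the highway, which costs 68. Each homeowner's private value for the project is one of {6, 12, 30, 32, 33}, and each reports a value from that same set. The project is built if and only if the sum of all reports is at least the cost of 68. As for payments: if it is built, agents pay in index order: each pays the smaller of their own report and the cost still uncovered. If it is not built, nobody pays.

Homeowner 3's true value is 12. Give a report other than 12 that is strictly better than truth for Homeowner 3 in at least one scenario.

6

Suppose Homeowner 1 reports 6, Homeowner 2 reports 30 and Homeowner 4 reports 30.
Report 12: project built, pays 12, utility 12 - 12 = 0.
Report 6: project built, pays 6, utility 12 - 6 = 6.
So reporting 6 beats truth here (6 > 0).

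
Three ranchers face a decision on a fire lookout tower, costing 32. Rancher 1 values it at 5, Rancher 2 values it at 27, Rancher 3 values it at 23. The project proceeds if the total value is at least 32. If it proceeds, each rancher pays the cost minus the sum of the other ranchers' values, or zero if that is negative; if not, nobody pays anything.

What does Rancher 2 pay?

Total value 55 ≥ cost 32, so the project is built.
The other ranchers' values sum to 28.
Cost minus that sum is 32 - 28 = 4.

4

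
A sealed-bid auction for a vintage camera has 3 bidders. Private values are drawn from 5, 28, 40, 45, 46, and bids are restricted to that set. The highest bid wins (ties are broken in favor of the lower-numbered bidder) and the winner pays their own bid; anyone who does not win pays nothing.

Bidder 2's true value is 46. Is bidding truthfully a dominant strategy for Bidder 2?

Consider the case where Bidder 1 bids 5 and Bidder 3 bids 5.
Truthful bid 46: wins, pays 46, utility 46 - 46 = 0.
Bid 28 instead: wins, pays 28, utility 46 - 28 = 18.
Since 18 > 0, bidding 28 is strictly better here, so truthful bidding is not dominant.

No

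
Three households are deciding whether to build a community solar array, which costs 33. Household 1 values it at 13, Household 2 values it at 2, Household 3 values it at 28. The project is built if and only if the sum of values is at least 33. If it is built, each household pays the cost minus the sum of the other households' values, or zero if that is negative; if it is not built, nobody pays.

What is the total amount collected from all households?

Total value 43 ≥ cost 33, so it is built.
Household 1: others sum to 30; max(0, 33 - 30) = 3.
Household 2: others sum to 41; max(0, 33 - 41) = 0.
Household 3: others sum to 15; max(0, 33 - 15) = 18.
Total collected = 3 + 0 + 18 = 21.

21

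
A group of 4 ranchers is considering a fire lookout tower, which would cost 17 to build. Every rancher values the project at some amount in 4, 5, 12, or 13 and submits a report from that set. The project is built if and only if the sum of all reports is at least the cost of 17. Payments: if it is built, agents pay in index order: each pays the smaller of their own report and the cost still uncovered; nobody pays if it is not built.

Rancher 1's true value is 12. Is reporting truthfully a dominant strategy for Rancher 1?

Consider the case where Rancher 2 reports 4, Rancher 3 reports 4 and Rancher 4 reports 4.
Truthful report 12: project built, pays 12, utility 12 - 12 = 0.
Report 5 instead: project built, pays 5, utility 12 - 5 = 7.
Since 7 > 0, reporting 5 is strictly better here, so truthful reporting is not dominant.

No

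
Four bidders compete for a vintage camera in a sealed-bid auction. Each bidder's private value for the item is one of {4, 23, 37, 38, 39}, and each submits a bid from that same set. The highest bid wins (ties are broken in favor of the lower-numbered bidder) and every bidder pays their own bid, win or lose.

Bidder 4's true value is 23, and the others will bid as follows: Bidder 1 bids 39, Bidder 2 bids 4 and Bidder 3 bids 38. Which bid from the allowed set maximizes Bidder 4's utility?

Bid 4: loses but pays 4, utility -4.
Bid 23: loses but pays 23, utility -23.
Bid 37: loses but pays 37, utility -37.
Bid 38: loses but pays 38, utility -38.
Bid 39: loses but pays 39, utility -39.
The best choice is 4 with utility -4.

4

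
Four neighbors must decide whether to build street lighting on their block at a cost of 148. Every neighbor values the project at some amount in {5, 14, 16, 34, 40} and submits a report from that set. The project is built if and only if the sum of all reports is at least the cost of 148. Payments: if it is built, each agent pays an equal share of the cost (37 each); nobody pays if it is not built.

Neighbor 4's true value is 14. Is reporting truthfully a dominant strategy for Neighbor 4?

Check each profile of the others' reports and compare truth against every alternative report.
Others report (5, 5, 5): truth gives 0, best alternative gives 0.
Others report (5, 5, 14): truth gives 0, best alternative gives 0.
Others report (5, 5, 16): truth gives 0, best alternative gives 0.
Others report (5, 5, 34): truth gives 0, best alternative gives 0.
Others report (5, 5, 40): truth gives 0, best alternative gives 0.
Others report (5, 14, 5): truth gives 0, best alternative gives 0.
(Remaining 119 profiles checked similarly; truth is weakly best in each.)
In every case the truthful report is at least as good as any alternative, so it is a dominant strategy.

Yes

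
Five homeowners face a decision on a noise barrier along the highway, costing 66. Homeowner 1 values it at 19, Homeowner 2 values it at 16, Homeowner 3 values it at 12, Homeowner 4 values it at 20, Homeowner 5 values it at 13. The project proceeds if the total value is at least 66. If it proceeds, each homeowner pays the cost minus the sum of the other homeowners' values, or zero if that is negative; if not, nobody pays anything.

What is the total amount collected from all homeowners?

Total value 80 ≥ cost 66, so it is built.
Homeowner 1: others sum to 61; max(0, 66 - 61) = 5.
Homeowner 2: others sum to 64; max(0, 66 - 64) = 2.
Homeowner 3: others sum to 68; max(0, 66 - 68) = 0.
Homeowner 4: others sum to 60; max(0, 66 - 60) = 6.
Homeowner 5: others sum to 67; max(0, 66 - 67) = 0.
Total collected = 5 + 2 + 0 + 6 + 0 = 13.

13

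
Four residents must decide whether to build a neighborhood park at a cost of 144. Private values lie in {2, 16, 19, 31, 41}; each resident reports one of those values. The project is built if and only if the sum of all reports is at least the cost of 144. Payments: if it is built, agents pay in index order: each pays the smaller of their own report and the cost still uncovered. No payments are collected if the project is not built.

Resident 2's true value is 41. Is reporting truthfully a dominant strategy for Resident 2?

No

Consider the case where Resident 1 reports 31, Resident 3 reports 41 and Resident 4 reports 41.
Truthful report 41: project built, pays 41, utility 41 - 41 = 0.
Report 31 instead: project built, pays 31, utility 41 - 31 = 10.
Since 10 > 0, reporting 31 is strictly better here, so truthful reporting is not dominant.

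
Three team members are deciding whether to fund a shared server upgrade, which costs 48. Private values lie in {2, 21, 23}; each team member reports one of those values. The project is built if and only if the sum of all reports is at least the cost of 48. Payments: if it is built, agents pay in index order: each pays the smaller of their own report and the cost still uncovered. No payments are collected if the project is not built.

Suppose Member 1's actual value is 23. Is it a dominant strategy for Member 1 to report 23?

No

Consider the case where Member 2 reports 21 and Member 3 reports 21.
Truthful report 23: project built, pays 23, utility 23 - 23 = 0.
Report 21 instead: project built, pays 21, utility 23 - 21 = 2.
Since 2 > 0, reporting 21 is strictly better here, so truthful reporting is not dominant.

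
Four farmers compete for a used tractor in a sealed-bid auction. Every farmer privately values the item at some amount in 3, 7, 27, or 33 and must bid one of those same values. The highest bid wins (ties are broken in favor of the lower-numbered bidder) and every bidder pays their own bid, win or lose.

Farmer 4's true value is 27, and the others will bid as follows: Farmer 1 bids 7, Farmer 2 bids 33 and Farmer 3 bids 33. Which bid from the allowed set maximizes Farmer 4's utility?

3

Bid 3: loses but pays 3, utility -3.
Bid 7: loses but pays 7, utility -7.
Bid 27: loses but pays 27, utility -27.
Bid 33: loses but pays 33, utility -33.
The best choice is 3 with utility -3.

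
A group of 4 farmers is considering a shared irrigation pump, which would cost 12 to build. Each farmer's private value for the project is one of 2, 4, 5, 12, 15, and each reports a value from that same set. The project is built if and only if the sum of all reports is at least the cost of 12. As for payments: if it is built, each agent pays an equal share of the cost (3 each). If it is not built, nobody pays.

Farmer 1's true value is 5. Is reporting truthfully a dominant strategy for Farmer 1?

No

Consider the case where Farmer 2 reports 2, Farmer 3 reports 2 and Farmer 4 reports 2.
Truthful report 5: project not built, utility 0.
Report 12 instead: project built, pays 3, utility 5 - 3 = 2.
Since 2 > 0, reporting 12 is strictly better here, so truthful reporting is not dominant.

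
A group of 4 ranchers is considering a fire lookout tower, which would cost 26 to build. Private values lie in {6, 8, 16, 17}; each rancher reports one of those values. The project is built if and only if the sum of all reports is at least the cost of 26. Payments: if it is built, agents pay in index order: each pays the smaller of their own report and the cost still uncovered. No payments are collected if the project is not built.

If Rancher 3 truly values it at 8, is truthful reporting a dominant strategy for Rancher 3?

No

Consider the case where Rancher 1 reports 6, Rancher 2 reports 6 and Rancher 4 reports 8.
Truthful report 8: project built, pays 8, utility 8 - 8 = 0.
Report 6 instead: project built, pays 6, utility 8 - 6 = 2.
Since 2 > 0, reporting 6 is strictly better here, so truthful reporting is not dominant.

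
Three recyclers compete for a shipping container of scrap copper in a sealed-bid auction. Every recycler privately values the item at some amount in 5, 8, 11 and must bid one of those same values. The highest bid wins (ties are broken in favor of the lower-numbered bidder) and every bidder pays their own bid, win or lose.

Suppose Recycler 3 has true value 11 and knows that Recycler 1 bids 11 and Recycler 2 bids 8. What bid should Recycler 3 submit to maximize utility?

Bid 5: loses but pays 5, utility -5.
Bid 8: loses but pays 8, utility -8.
Bid 11: loses but pays 11, utility -11.
The best choice is 5 with utility -5.

5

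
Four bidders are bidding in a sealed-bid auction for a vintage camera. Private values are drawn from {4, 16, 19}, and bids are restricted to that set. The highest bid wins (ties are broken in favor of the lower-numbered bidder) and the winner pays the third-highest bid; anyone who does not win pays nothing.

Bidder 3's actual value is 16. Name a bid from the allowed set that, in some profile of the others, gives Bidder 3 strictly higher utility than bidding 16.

19

Suppose Bidder 1 bids 4, Bidder 2 bids 4 and Bidder 4 bids 19.
Bid 16: loses, pays 0, utility 0.
Bid 19: wins, pays 4, utility 16 - 4 = 12.
So bidding 19 beats truth here (12 > 0).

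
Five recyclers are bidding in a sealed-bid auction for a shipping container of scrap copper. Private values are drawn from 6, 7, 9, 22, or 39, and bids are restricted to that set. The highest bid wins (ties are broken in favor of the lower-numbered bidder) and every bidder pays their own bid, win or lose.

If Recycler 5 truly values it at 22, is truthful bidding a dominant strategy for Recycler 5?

No

Consider the case where Recycler 1 bids 6, Recycler 2 bids 6, Recycler 3 bids 6 and Recycler 4 bids 6.
Truthful bid 22: wins, pays 22, utility 22 - 22 = 0.
Bid 7 instead: wins, pays 7, utility 22 - 7 = 15.
Since 15 > 0, bidding 7 is strictly better here, so truthful bidding is not dominant.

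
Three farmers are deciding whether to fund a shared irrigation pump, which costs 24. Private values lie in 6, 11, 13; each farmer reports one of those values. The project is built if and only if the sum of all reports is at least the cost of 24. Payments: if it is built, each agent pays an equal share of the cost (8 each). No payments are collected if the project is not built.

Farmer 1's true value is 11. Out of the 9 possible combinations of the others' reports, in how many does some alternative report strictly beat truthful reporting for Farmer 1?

1

Others report (6, 6): truth gives 0; report 13 gives 3 > 0. Violating.
Others report (6, 11): truth gives 3; no alternative beats it.
Others report (6, 13): truth gives 3; no alternative beats it.
(Checking all 9 profiles: 1 has a profitable deviation, 8 do not.)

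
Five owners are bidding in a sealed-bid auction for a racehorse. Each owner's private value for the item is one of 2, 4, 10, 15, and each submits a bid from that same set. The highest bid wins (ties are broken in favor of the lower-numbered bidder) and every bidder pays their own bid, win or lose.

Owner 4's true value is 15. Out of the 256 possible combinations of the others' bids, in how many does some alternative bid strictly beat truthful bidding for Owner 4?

Others bid (2, 2, 2, 2): truth gives 0; bid 4 gives 11 > 0. Violating.
Others bid (2, 2, 2, 4): truth gives 0; bid 4 gives 11 > 0. Violating.
Others bid (2, 2, 2, 10): truth gives 0; bid 10 gives 5 > 0. Violating.
Others bid (2, 2, 4, 2): truth gives 0; bid 10 gives 5 > 0. Violating.
Others bid (2, 2, 2, 15): truth gives 0; no alternative beats it.
Others bid (2, 2, 4, 15): truth gives 0; no alternative beats it.
(Checking all 256 profiles: 172 have a profitable deviation, 84 do not.)

172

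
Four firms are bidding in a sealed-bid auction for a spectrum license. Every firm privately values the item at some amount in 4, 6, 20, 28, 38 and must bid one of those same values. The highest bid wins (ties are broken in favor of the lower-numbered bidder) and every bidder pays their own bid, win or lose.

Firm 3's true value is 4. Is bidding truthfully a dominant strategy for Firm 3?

No

Consider the case where Firm 1 bids 4, Firm 2 bids 4 and Firm 4 bids 4.
Truthful bid 4: loses but pays 4, utility -4.
Bid 6 instead: wins, pays 6, utility 4 - 6 = -2.
Since -2 > -4, bidding 6 is strictly better here, so truthful bidding is not dominant.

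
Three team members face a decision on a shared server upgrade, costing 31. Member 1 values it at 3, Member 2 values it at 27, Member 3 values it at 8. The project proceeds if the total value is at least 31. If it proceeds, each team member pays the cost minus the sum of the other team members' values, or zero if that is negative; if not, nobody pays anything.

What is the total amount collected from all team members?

Total value 38 ≥ cost 31, so it is built.
Member 1: others sum to 35; max(0, 31 - 35) = 0.
Member 2: others sum to 11; max(0, 31 - 11) = 20.
Member 3: others sum to 30; max(0, 31 - 30) = 1.
Total collected = 0 + 20 + 1 = 21.

21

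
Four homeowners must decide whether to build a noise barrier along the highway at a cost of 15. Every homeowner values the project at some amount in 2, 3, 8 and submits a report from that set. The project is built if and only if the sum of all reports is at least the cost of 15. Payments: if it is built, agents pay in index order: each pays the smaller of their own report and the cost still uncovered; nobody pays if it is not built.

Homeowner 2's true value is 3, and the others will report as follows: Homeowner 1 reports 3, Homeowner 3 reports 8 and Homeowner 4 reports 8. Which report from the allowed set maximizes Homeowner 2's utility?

Report 2: project built, pays 2, utility 3 - 2 = 1.
Report 3: project built, pays 3, utility 3 - 3 = 0.
Report 8: project built, pays 8, utility 3 - 8 = -5.
The best choice is 2 with utility 1.

2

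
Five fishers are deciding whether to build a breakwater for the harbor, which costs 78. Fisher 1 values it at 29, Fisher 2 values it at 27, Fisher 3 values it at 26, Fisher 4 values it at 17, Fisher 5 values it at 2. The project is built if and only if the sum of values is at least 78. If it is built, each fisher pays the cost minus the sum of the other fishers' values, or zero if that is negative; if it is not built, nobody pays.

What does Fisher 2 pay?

4

Total value 101 ≥ cost 78, so the project is built.
The other fishers' values sum to 74.
Cost minus that sum is 78 - 74 = 4.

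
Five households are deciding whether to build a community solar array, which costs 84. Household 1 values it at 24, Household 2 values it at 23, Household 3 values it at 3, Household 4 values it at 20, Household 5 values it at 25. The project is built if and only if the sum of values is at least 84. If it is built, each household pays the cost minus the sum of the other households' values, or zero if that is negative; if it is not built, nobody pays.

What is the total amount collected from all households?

48

Total value 95 ≥ cost 84, so it is built.
Household 1: others sum to 71; max(0, 84 - 71) = 13.
Household 2: others sum to 72; max(0, 84 - 72) = 12.
Household 3: others sum to 92; max(0, 84 - 92) = 0.
Household 4: others sum to 75; max(0, 84 - 75) = 9.
Household 5: others sum to 70; max(0, 84 - 70) = 14.
Total collected = 13 + 12 + 0 + 9 + 14 = 48.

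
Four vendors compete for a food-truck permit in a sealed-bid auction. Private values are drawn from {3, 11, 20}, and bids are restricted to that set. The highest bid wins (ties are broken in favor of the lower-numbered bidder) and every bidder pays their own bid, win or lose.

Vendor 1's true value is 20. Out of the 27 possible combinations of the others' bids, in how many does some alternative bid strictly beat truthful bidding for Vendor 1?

Others bid (3, 3, 3): truth gives 0; bid 3 gives 17 > 0. Violating.
Others bid (3, 3, 11): truth gives 0; bid 11 gives 9 > 0. Violating.
Others bid (3, 11, 3): truth gives 0; bid 11 gives 9 > 0. Violating.
Others bid (3, 11, 11): truth gives 0; bid 11 gives 9 > 0. Violating.
Others bid (3, 3, 20): truth gives 0; no alternative beats it.
Others bid (3, 11, 20): truth gives 0; no alternative beats it.
(Checking all 27 profiles: 8 have a profitable deviation, 19 do not.)

8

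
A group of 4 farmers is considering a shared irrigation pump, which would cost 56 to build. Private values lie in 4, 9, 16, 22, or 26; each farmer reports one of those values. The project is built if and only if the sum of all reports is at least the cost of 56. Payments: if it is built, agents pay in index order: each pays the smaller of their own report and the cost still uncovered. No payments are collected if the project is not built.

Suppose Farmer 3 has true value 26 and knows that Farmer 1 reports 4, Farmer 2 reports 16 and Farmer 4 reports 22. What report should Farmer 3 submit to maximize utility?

16

Report 4: project not built, utility 0.
Report 9: project not built, utility 0.
Report 16: project built, pays 16, utility 26 - 16 = 10.
Report 22: project built, pays 22, utility 26 - 22 = 4.
Report 26: project built, pays 26, utility 26 - 26 = 0.
The best choice is 16 with utility 10.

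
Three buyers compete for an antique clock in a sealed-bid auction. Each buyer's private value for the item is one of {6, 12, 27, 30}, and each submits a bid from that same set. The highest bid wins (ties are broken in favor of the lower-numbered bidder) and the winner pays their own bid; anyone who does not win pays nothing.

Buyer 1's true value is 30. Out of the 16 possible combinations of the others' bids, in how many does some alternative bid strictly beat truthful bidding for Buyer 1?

Others bid (6, 6): truth gives 0; bid 6 gives 24 > 0. Violating.
Others bid (6, 12): truth gives 0; bid 12 gives 18 > 0. Violating.
Others bid (6, 27): truth gives 0; bid 27 gives 3 > 0. Violating.
Others bid (12, 6): truth gives 0; bid 12 gives 18 > 0. Violating.
Others bid (6, 30): truth gives 0; no alternative beats it.
Others bid (12, 30): truth gives 0; no alternative beats it.
(Checking all 16 profiles: 9 have a profitable deviation, 7 do not.)

9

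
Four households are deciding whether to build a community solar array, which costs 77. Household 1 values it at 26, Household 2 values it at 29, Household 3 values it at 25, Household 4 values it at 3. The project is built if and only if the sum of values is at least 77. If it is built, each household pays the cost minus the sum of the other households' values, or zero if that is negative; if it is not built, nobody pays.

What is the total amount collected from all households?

Total value 83 ≥ cost 77, so it is built.
Household 1: others sum to 57; max(0, 77 - 57) = 20.
Household 2: others sum to 54; max(0, 77 - 54) = 23.
Household 3: others sum to 58; max(0, 77 - 58) = 19.
Household 4: others sum to 80; max(0, 77 - 80) = 0.
Total collected = 20 + 23 + 19 + 0 = 62.

62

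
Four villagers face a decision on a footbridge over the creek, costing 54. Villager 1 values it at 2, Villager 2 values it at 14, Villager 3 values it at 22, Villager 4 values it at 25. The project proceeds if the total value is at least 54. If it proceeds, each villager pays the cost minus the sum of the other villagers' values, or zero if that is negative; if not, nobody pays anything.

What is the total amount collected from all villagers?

34

Total value 63 ≥ cost 54, so it is built.
Villager 1: others sum to 61; max(0, 54 - 61) = 0.
Villager 2: others sum to 49; max(0, 54 - 49) = 5.
Villager 3: others sum to 41; max(0, 54 - 41) = 13.
Villager 4: others sum to 38; max(0, 54 - 38) = 16.
Total collected = 0 + 5 + 13 + 16 = 34.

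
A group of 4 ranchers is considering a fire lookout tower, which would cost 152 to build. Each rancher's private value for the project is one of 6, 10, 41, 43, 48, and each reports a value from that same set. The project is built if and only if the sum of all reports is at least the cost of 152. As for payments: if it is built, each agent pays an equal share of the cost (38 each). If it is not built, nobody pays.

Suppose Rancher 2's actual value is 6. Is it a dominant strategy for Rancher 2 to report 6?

Yes

Check each profile of the others' reports and compare truth against every alternative report.
Others report (48, 48, 48): truth gives 0, best alternative gives -32.
Others report (6, 6, 6): truth gives 0, best alternative gives 0.
Others report (6, 6, 10): truth gives 0, best alternative gives 0.
Others report (6, 6, 41): truth gives 0, best alternative gives 0.
Others report (6, 6, 43): truth gives 0, best alternative gives 0.
Others report (6, 6, 48): truth gives 0, best alternative gives 0.
(Remaining 119 profiles checked similarly; truth is weakly best in each.)
In every case the truthful report is at least as good as any alternative, so it is a dominant strategy.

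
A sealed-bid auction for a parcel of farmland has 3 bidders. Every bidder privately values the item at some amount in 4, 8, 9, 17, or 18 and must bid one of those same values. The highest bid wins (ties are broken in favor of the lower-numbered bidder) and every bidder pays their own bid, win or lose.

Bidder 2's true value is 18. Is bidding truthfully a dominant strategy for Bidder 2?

No

Consider the case where Bidder 1 bids 4 and Bidder 3 bids 4.
Truthful bid 18: wins, pays 18, utility 18 - 18 = 0.
Bid 8 instead: wins, pays 8, utility 18 - 8 = 10.
Since 10 > 0, bidding 8 is strictly better here, so truthful bidding is not dominant.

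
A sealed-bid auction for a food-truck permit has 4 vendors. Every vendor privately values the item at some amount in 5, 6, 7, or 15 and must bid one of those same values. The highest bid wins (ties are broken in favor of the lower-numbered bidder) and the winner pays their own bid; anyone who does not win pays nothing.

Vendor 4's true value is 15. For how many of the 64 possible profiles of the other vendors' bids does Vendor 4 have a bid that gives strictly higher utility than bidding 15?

Others bid (5, 5, 5): truth gives 0; bid 6 gives 9 > 0. Violating.
Others bid (5, 5, 6): truth gives 0; bid 7 gives 8 > 0. Violating.
Others bid (5, 6, 5): truth gives 0; bid 7 gives 8 > 0. Violating.
Others bid (5, 6, 6): truth gives 0; bid 7 gives 8 > 0. Violating.
Others bid (5, 5, 7): truth gives 0; no alternative beats it.
Others bid (5, 5, 15): truth gives 0; no alternative beats it.
(Checking all 64 profiles: 8 have a profitable deviation, 56 do not.)

8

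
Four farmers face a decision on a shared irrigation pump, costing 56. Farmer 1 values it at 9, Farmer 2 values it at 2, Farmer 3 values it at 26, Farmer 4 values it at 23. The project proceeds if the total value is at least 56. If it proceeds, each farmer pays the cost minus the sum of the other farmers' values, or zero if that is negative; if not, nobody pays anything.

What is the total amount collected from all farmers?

Total value 60 ≥ cost 56, so it is built.
Farmer 1: others sum to 51; max(0, 56 - 51) = 5.
Farmer 2: others sum to 58; max(0, 56 - 58) = 0.
Farmer 3: others sum to 34; max(0, 56 - 34) = 22.
Farmer 4: others sum to 37; max(0, 56 - 37) = 19.
Total collected = 5 + 0 + 22 + 19 = 46.

46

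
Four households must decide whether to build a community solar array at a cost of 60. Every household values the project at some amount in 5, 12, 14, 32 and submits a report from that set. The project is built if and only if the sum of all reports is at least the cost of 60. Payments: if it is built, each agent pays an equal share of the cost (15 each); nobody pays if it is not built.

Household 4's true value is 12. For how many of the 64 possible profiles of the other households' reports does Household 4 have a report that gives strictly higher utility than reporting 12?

Others report (5, 12, 32): truth gives -3; report 5 gives 0 > -3. Violating.
Others report (5, 14, 32): truth gives -3; report 5 gives 0 > -3. Violating.
Others report (5, 32, 12): truth gives -3; report 5 gives 0 > -3. Violating.
Others report (5, 32, 14): truth gives -3; report 5 gives 0 > -3. Violating.
Others report (5, 5, 5): truth gives 0; no alternative beats it.
Others report (5, 5, 12): truth gives 0; no alternative beats it.
(Checking all 64 profiles: 12 have a profitable deviation, 52 do not.)

12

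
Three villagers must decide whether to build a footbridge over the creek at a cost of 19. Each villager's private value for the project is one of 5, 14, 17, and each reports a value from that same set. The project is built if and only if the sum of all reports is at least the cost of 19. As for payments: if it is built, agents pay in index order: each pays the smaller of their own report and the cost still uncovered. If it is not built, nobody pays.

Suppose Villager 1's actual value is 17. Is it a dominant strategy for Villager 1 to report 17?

No

Consider the case where Villager 2 reports 5 and Villager 3 reports 5.
Truthful report 17: project built, pays 17, utility 17 - 17 = 0.
Report 14 instead: project built, pays 14, utility 17 - 14 = 3.
Since 3 > 0, reporting 14 is strictly better here, so truthful reporting is not dominant.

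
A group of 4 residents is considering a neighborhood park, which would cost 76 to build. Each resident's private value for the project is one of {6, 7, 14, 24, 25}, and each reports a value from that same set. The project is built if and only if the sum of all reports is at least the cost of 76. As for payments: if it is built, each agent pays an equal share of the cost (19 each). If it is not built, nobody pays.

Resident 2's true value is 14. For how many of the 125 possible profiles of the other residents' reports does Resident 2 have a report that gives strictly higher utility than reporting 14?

Others report (14, 24, 24): truth gives -5; report 6 gives 0 > -5. Violating.
Others report (14, 24, 25): truth gives -5; report 6 gives 0 > -5. Violating.
Others report (14, 25, 24): truth gives -5; report 6 gives 0 > -5. Violating.
Others report (14, 25, 25): truth gives -5; report 6 gives 0 > -5. Violating.
Others report (6, 6, 6): truth gives 0; no alternative beats it.
Others report (6, 6, 7): truth gives 0; no alternative beats it.
(Checking all 125 profiles: 12 have a profitable deviation, 113 do not.)

12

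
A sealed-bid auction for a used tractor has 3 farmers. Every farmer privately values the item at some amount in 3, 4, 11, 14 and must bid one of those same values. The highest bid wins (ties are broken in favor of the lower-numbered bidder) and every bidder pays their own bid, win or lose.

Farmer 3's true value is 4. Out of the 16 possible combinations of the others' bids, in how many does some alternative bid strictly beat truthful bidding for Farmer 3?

Others bid (3, 4): truth gives -4; bid 3 gives -3 > -4. Violating.
Others bid (3, 11): truth gives -4; bid 3 gives -3 > -4. Violating.
Others bid (3, 14): truth gives -4; bid 3 gives -3 > -4. Violating.
Others bid (4, 3): truth gives -4; bid 3 gives -3 > -4. Violating.
Others bid (3, 3): truth gives 0; no alternative beats it.
(Checking all 16 profiles: 15 have a profitable deviation, 1 does not.)

15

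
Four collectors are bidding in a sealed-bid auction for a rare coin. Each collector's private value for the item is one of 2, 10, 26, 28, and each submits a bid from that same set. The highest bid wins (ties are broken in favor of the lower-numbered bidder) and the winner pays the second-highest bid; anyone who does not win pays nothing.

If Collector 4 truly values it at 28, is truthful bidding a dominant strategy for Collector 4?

Yes

Check each profile of the others' bids and compare truth against every alternative bid.
Others bid (2, 2, 26): truth gives 2, best alternative gives 0.
Others bid (2, 10, 26): truth gives 2, best alternative gives 0.
Others bid (2, 26, 2): truth gives 2, best alternative gives 0.
Others bid (2, 26, 10): truth gives 2, best alternative gives 0.
Others bid (2, 26, 26): truth gives 2, best alternative gives 0.
Others bid (10, 2, 26): truth gives 2, best alternative gives 0.
(Remaining 58 profiles checked similarly; truth is weakly best in each.)
In every case the truthful bid is at least as good as any alternative, so it is a dominant strategy.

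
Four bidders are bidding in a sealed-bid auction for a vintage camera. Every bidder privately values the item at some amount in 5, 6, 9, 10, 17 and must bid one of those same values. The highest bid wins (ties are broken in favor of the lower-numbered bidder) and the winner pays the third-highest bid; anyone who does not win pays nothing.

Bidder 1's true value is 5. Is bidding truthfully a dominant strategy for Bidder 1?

Check each profile of the others' bids and compare truth against every alternative bid.
Others bid (5, 6, 6): truth gives 0, best alternative gives -1.
Others bid (6, 5, 6): truth gives 0, best alternative gives -1.
Others bid (6, 6, 5): truth gives 0, best alternative gives -1.
Others bid (6, 6, 6): truth gives 0, best alternative gives -1.
Others bid (5, 5, 5): truth gives 0, best alternative gives 0.
Others bid (5, 5, 6): truth gives 0, best alternative gives 0.
(Remaining 119 profiles checked similarly; truth is weakly best in each.)
In every case the truthful bid is at least as good as any alternative, so it is a dominant strategy.

Yes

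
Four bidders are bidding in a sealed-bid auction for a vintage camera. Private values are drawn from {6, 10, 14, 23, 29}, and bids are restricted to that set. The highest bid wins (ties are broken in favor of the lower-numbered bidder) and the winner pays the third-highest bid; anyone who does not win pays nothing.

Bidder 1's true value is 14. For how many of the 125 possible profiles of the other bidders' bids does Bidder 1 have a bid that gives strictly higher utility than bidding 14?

Others bid (6, 6, 23): truth gives 0; bid 23 gives 8 > 0. Violating.
Others bid (6, 6, 29): truth gives 0; bid 29 gives 8 > 0. Violating.
Others bid (6, 10, 23): truth gives 0; bid 23 gives 4 > 0. Violating.
Others bid (6, 10, 29): truth gives 0; bid 29 gives 4 > 0. Violating.
Others bid (6, 6, 6): truth gives 8; no alternative beats it.
Others bid (6, 6, 10): truth gives 8; no alternative beats it.
(Checking all 125 profiles: 24 have a profitable deviation, 101 do not.)

24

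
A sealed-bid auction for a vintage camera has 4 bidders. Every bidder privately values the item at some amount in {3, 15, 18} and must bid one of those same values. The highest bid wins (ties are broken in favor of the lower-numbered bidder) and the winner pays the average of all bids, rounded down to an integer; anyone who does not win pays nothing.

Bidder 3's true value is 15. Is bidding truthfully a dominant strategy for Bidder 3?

No

Consider the case where Bidder 1 bids 3, Bidder 2 bids 3 and Bidder 4 bids 18.
Truthful bid 15: loses, pays 0, utility 0.
Bid 18 instead: wins, pays 10, utility 15 - 10 = 5.
Since 5 > 0, bidding 18 is strictly better here, so truthful bidding is not dominant.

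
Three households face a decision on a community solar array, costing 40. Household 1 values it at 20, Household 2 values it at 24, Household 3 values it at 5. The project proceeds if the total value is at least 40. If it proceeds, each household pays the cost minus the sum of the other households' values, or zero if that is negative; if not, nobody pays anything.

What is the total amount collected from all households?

26

Total value 49 ≥ cost 40, so it is built.
Household 1: others sum to 29; max(0, 40 - 29) = 11.
Household 2: others sum to 25; max(0, 40 - 25) = 15.
Household 3: others sum to 44; max(0, 40 - 44) = 0.
Total collected = 11 + 15 + 0 = 26.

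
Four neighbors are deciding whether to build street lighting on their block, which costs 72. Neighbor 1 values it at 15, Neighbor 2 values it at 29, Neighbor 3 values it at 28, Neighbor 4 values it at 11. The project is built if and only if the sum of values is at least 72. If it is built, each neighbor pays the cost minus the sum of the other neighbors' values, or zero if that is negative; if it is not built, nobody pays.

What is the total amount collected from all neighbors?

39

Total value 83 ≥ cost 72, so it is built.
Neighbor 1: others sum to 68; max(0, 72 - 68) = 4.
Neighbor 2: others sum to 54; max(0, 72 - 54) = 18.
Neighbor 3: others sum to 55; max(0, 72 - 55) = 17.
Neighbor 4: others sum to 72; max(0, 72 - 72) = 0.
Total collected = 4 + 18 + 17 + 0 = 39.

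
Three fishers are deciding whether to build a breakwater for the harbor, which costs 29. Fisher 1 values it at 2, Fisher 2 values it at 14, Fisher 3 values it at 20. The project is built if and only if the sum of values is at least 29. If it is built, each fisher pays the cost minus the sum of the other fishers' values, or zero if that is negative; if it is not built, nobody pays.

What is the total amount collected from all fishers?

20

Total value 36 ≥ cost 29, so it is built.
Fisher 1: others sum to 34; max(0, 29 - 34) = 0.
Fisher 2: others sum to 22; max(0, 29 - 22) = 7.
Fisher 3: others sum to 16; max(0, 29 - 16) = 13.
Total collected = 0 + 7 + 13 = 20.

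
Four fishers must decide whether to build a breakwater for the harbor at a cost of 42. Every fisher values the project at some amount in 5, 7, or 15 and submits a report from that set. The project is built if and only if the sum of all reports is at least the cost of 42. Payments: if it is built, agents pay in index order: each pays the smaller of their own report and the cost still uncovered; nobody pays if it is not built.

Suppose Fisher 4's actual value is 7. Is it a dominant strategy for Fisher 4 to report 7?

Yes

Check each profile of the others' reports and compare truth against every alternative report.
Others report (15, 15, 15): truth gives 7, best alternative gives 7.
Others report (7, 15, 15): truth gives 2, best alternative gives 2.
Others report (15, 7, 15): truth gives 2, best alternative gives 2.
Others report (15, 15, 7): truth gives 2, best alternative gives 2.
Others report (5, 5, 5): truth gives 0, best alternative gives 0.
Others report (5, 5, 7): truth gives 0, best alternative gives 0.
(Remaining 21 profiles checked similarly; truth is weakly best in each.)
In every case the truthful report is at least as good as any alternative, so it is a dominant strategy.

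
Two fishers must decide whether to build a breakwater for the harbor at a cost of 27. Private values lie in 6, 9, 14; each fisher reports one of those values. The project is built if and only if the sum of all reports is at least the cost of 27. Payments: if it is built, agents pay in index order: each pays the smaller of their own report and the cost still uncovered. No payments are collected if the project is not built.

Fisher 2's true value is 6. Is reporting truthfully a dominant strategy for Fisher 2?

Check each profile of the others' reports and compare truth against every alternative report.
Others report (6): truth gives 0, best alternative gives 0.
Others report (9): truth gives 0, best alternative gives 0.
Others report (14): truth gives 0, best alternative gives 0.
In every case the truthful report is at least as good as any alternative, so it is a dominant strategy.

Yes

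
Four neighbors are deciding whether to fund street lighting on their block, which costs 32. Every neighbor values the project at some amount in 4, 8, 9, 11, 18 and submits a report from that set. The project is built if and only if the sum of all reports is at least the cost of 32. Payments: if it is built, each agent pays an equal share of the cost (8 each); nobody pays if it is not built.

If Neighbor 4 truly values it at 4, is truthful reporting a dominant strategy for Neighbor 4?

Yes

Check each profile of the others' reports and compare truth against every alternative report.
Others report (4, 4, 18): truth gives 0, best alternative gives -4.
Others report (4, 9, 11): truth gives 0, best alternative gives -4.
Others report (4, 11, 9): truth gives 0, best alternative gives -4.
Others report (4, 11, 11): truth gives 0, best alternative gives -4.
Others report (4, 18, 4): truth gives 0, best alternative gives -4.
Others report (8, 8, 8): truth gives 0, best alternative gives -4.
(Remaining 119 profiles checked similarly; truth is weakly best in each.)
In every case the truthful report is at least as good as any alternative, so it is a dominant strategy.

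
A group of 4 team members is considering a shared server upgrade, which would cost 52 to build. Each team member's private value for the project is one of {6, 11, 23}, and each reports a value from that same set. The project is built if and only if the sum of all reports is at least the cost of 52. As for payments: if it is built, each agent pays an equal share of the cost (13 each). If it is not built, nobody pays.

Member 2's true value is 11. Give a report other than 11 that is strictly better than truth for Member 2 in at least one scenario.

6

Suppose Member 1 reports 11, Member 3 reports 11 and Member 4 reports 23.
Report 11: project built, pays 13, utility 11 - 13 = -2.
Report 6: project not built, utility 0.
So reporting 6 beats truth here (0 > -2).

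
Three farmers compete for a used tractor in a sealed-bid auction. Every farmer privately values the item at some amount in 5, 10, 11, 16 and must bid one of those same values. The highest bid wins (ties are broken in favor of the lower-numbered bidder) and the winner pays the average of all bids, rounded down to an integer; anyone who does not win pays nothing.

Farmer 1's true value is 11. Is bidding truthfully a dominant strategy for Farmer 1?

Consider the case where Farmer 2 bids 5 and Farmer 3 bids 5.
Truthful bid 11: wins, pays 7, utility 11 - 7 = 4.
Bid 5 instead: wins, pays 5, utility 11 - 5 = 6.
Since 6 > 4, bidding 5 is strictly better here, so truthful bidding is not dominant.

No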